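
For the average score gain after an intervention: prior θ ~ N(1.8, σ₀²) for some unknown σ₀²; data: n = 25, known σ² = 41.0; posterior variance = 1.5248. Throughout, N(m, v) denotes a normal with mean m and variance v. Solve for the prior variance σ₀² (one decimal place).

σ₀² = 21.7

Posterior precision equals prior precision plus data precision: 1/σ_n² = 1/σ₀² + n/σ².
So 1/σ₀² = 1/1.5248 − 25/41.0 = 0.655824 − 0.609756 = 0.046068.
Hence σ₀² = 1/0.046068 ≈ 21.7.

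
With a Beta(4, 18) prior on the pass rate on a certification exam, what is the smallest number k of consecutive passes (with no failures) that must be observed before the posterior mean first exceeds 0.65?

After k passes and 0 failures the posterior is Beta(4+k, 18), with mean (4+k)/(4+18+k).
Set (4+k)/(22+k) > 0.65 and solve: k > (0.65·22 − 4)/(1 − 0.65) = 29.429.
The smallest integer exceeding 29.429 is 30.

k = 30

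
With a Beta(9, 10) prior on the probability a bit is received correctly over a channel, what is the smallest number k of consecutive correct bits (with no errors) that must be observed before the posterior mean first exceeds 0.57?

k = 5

After k correct bits and 0 errors the posterior is Beta(9+k, 10), with mean (9+k)/(9+10+k).
Set (9+k)/(19+k) > 0.57 and solve: k > (0.57·19 − 9)/(1 − 0.57) = 4.256.
The smallest integer exceeding 4.256 is 5, and checking k=5: (14)/(24) = 0.5833 > 0.57.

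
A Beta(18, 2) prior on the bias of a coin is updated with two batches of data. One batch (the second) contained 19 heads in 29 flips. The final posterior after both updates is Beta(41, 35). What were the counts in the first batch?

4 heads and 23 tails

Sequential conjugate updates are equivalent to a single update on the pooled data, so total successes = posterior α − prior α and total failures = posterior β − prior β.
Total across both batches: 41−18=23 heads, 35−2=33 tails.
Subtract the second batch: 23−19=4 heads and 33−10=23 tails.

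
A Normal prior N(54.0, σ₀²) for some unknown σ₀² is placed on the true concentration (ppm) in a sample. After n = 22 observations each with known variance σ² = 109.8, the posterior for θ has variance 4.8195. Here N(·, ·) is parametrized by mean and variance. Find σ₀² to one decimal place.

Posterior precision equals prior precision plus data precision: 1/σ_n² = 1/σ₀² + n/σ².
So 1/σ₀² = 1/4.8195 − 22/109.8 = 0.207490 − 0.200364 = 0.007126.
Hence σ₀² = 1/0.007126 ≈ 140.3.

σ₀² = 140.3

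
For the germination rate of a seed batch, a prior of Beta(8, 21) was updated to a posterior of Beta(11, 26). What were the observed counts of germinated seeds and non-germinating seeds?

3 germinated seeds and 5 non-germinating seeds

Under Beta–binomial conjugacy the posterior parameters are (α+s, β+f).
So s = 11 − 8 = 3 and f = 26 − 21 = 5.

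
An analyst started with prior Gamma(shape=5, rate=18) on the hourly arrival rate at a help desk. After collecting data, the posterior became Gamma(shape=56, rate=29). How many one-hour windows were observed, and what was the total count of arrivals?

Gamma–Poisson conjugacy: posterior shape = α + Σxᵢ, posterior rate = β + n.
Matching: Σxᵢ = 56 − 5 = 51 and n = 29 − 18 = 11.

n = 11 one-hour windows with total 51 arrivals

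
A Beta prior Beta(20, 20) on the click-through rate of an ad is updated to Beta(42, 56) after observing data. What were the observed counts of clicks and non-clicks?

A Beta(α, β) prior with s successes and f failures in binomial data gives a Beta(α+s, β+f) posterior.
Match parameters: s=42−20=22, f=56−20=36.

22 clicks and 36 non-clicks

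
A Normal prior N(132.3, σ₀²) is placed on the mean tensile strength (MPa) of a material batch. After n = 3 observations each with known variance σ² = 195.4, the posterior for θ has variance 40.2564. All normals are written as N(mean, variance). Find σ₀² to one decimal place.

σ₀² = 105.4

For the Normal–Normal model with known σ², precisions add: τ_n = τ₀ + n/σ².
So 1/σ₀² = 1/40.2564 − 3/195.4 = 0.024841 − 0.015353 = 0.009488.
Hence σ₀² = 1/0.009488 ≈ 105.4.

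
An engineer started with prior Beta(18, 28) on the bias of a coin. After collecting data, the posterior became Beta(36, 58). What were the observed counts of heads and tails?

Beta is conjugate to the binomial likelihood: posterior = Beta(a+s, b+f).
Match parameters: s=36−18=18, f=58−28=30.

18 heads and 30 tails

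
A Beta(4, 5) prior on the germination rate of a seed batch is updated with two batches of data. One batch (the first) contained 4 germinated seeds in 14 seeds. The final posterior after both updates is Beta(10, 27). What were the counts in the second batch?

Sequential conjugate updates are equivalent to a single update on the pooled data, so total successes = posterior α − prior α and total failures = posterior β − prior β.
Total across both batches: 10−4=6 germinated seeds, 27−5=22 non-germinating seeds.
Subtract the first batch: 6−4=2 germinated seeds and 22−10=12 non-germinating seeds.

2 germinated seeds and 12 non-germinating seeds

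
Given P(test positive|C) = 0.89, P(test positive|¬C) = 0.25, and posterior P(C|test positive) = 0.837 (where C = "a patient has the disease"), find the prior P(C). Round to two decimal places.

Bayes' rule in odds form gives O(C|E) = O(C)·[P(E|C)/P(E|¬C)], hence O(C) = O(C|E)/LR.
Posterior odds = 0.837/(1−0.837) = 5.1350. LR = 0.89/0.25 = 3.5600.
Prior odds = 5.1350/3.5600 = 1.4424, so P(C) = 1.4424/(1+1.4424) ≈ 0.59.

P(C) = 0.59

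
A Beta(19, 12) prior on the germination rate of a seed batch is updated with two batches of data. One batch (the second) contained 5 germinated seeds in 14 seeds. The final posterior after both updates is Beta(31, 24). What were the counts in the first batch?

Because Beta–binomial updating is additive in the counts, the combined data contributed (α_post−α_prior, β_post−β_prior) successes and failures.
Total across both batches: 31−19=12 germinated seeds, 24−12=12 non-germinating seeds.
Subtract the second batch: 12−5=7 germinated seeds and 12−9=3 non-germinating seeds.

7 germinated seeds and 3 non-germinating seeds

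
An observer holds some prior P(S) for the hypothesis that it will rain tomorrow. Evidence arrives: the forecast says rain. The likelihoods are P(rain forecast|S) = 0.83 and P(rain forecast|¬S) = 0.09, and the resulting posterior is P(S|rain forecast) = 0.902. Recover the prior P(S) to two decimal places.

In odds form, posterior odds = prior odds × likelihood ratio, so prior odds = posterior odds ÷ LR.
Posterior odds = 0.902/(1−0.902) = 9.2041. LR = 0.83/0.09 = 9.2222.
Prior odds = 9.2041/9.2222 = 0.9980, so P(S) = 0.9980/(1+0.9980) ≈ 0.50.

P(S) = 0.50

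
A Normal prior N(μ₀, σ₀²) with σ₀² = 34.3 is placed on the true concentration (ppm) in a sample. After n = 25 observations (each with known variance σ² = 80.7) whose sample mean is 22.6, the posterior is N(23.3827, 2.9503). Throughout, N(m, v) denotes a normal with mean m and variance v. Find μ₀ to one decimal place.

μ₀ = 31.7

With known observation variance, the Normal–Normal posterior has precision τ_n = τ₀ + n/σ² and mean μ_n = (τ₀μ₀ + (n/σ²)x̄)/τ_n.
Here τ₀ = 1/34.3 = 0.029155 and τ_data = 25/80.7 = 0.309789, so τ_n = 0.338944.
Rearranging for μ₀: μ₀ = (μ_n·τ_n − τ_data·x̄)/τ₀ = (23.3827·0.338944 − 0.309789·22.6) / 0.029155 = 0.924194/0.029155 ≈ 31.7.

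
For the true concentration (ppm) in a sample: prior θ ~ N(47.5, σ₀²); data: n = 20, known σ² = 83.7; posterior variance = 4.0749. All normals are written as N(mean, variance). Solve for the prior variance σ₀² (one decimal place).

σ₀² = 154.9

Posterior precision equals prior precision plus data precision: 1/σ_n² = 1/σ₀² + n/σ².
So 1/σ₀² = 1/4.0749 − 20/83.7 = 0.245405 − 0.238949 = 0.006456.
Hence σ₀² = 1/0.006456 ≈ 154.9.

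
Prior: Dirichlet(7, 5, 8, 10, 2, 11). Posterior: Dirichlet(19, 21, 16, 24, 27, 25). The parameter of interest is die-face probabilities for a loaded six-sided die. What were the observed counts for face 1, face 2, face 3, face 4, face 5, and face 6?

For a Dirichlet(α) prior with multinomial counts c, the posterior is Dirichlet(α + c) componentwise.
Counts are posterior − prior componentwise: 19−7=12, 21−5=16, 16−8=8, 24−10=14, 27−2=25, 25−11=14.

counts (12, 16, 8, 14, 25, 14)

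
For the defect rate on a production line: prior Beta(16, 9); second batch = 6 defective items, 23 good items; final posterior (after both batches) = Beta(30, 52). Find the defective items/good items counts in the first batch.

Because Beta–binomial updating is additive in the counts, the combined data contributed (α_post−α_prior, β_post−β_prior) successes and failures.
Total across both batches: 30−16=14 defective items, 52−9=43 good items.
Subtract the second batch: 14−6=8 defective items and 43−23=20 good items.

8 defective items and 20 good items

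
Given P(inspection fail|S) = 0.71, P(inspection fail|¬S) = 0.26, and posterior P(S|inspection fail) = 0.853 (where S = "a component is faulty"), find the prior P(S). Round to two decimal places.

P(S) = 0.68

In odds form, posterior odds = prior odds × likelihood ratio, so prior odds = posterior odds ÷ LR.
Posterior odds = 0.853/(1−0.853) = 5.8027. LR = 0.71/0.26 = 2.7308.
Prior odds = 5.8027/2.7308 = 2.1249, so P(S) = 2.1249/(1+2.1249) ≈ 0.68.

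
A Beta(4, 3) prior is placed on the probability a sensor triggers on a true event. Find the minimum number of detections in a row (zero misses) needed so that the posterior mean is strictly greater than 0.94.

k = 44

After k detections and 0 misses the posterior is Beta(4+k, 3), with mean (4+k)/(4+3+k).
Set (4+k)/(7+k) > 0.94 and solve: k > (0.94·7 − 4)/(1 − 0.94) = 43.000.
The smallest integer exceeding 43.000 is 44.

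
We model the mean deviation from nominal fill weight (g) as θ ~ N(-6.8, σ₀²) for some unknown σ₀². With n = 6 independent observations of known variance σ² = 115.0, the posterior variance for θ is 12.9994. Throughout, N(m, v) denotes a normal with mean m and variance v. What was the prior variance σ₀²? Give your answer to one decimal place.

σ₀² = 40.4

Posterior precision equals prior precision plus data precision: 1/σ_n² = 1/σ₀² + n/σ².
So 1/σ₀² = 1/12.9994 − 6/115.0 = 0.076927 − 0.052174 = 0.024753.
Hence σ₀² = 1/0.024753 ≈ 40.4.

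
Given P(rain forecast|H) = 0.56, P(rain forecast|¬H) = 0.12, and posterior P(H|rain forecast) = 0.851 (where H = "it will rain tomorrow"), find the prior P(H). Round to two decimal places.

P(H) = 0.55

In odds form, posterior odds = prior odds × likelihood ratio, so prior odds = posterior odds ÷ LR.
Posterior odds = 0.851/(1−0.851) = 5.7114. LR = 0.56/0.12 = 4.6667.
Prior odds = 5.7114/4.6667 = 1.2239, so P(H) = 1.2239/(1+1.2239) ≈ 0.55.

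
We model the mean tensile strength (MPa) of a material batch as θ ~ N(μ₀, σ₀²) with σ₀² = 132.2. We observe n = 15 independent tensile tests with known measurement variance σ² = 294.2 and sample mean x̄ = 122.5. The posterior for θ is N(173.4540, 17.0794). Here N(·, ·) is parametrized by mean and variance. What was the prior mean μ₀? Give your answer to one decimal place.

μ₀ = 516.9

With known observation variance, the Normal–Normal posterior has precision τ_n = τ₀ + n/σ² and mean μ_n = (τ₀μ₀ + (n/σ²)x̄)/τ_n.
Here τ₀ = 1/132.2 = 0.007564 and τ_data = 15/294.2 = 0.050986, so τ_n = 0.058550.
Rearranging for μ₀: μ₀ = (μ_n·τ_n − τ_data·x̄)/τ₀ = (173.4540·0.058550 − 0.050986·122.5) / 0.007564 = 3.909947/0.007564 ≈ 516.9.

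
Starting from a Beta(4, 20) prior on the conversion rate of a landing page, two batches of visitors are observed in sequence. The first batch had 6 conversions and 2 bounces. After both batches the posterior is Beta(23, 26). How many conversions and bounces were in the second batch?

13 conversions and 4 bounces

Sequential conjugate updates are equivalent to a single update on the pooled data, so total successes = posterior α − prior α and total failures = posterior β − prior β.
Total across both batches: 23−4=19 conversions, 26−20=6 bounces.
Subtract the first batch: 19−6=13 conversions and 6−2=4 bounces.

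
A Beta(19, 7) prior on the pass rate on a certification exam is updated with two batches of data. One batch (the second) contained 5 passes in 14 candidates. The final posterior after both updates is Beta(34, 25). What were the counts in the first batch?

Because Beta–binomial updating is additive in the counts, the combined data contributed (α_post−α_prior, β_post−β_prior) successes and failures.
Total across both batches: 34−19=15 passes, 25−7=18 failures.
Subtract the second batch: 15−5=10 passes and 18−9=9 failures.

10 passes and 9 failures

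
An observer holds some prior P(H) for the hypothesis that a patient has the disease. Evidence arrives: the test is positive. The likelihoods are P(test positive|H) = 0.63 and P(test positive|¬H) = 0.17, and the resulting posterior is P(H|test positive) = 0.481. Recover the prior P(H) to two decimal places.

P(H) = 0.20

In odds form, posterior odds = prior odds × likelihood ratio, so prior odds = posterior odds ÷ LR.
Posterior odds = 0.481/(1−0.481) = 0.9268. LR = 0.63/0.17 = 3.7059.
Prior odds = 0.9268/3.7059 = 0.2501, so P(H) = 0.2501/(1+0.2501) ≈ 0.20.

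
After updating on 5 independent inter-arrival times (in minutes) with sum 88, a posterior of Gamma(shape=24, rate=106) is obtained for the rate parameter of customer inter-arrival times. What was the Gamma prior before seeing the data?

Gamma–exponential conjugacy: posterior shape = α + n, posterior rate = β + Σtᵢ.
So α = 24 − 5 = 19 and β = 106 − 88 = 18.

Gamma(shape=19, rate=18)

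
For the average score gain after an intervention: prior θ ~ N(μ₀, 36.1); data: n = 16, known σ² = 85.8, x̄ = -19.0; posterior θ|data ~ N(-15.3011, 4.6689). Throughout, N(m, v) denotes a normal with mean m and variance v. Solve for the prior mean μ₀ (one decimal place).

μ₀ = 9.6

The posterior mean is a precision-weighted average: μ_n = (τ₀μ₀ + τ_data·x̄)/(τ₀+τ_data), with τ₀=1/σ₀² and τ_data=n/σ².
Here τ₀ = 1/36.1 = 0.027701 and τ_data = 16/85.8 = 0.186480, so τ_n = 0.214181.
Rearranging for μ₀: μ₀ = (μ_n·τ_n − τ_data·x̄)/τ₀ = (-15.3011·0.214181 − 0.186480·-19.0) / 0.027701 = 0.265915/0.027701 ≈ 9.6.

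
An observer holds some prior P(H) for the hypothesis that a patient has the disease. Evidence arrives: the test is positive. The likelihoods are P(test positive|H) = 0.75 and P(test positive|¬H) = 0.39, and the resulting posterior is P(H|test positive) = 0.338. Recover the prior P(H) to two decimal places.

Bayes' rule in odds form gives O(H|E) = O(H)·[P(E|H)/P(E|¬H)], hence O(H) = O(H|E)/LR.
Posterior odds = 0.338/(1−0.338) = 0.5106. LR = 0.75/0.39 = 1.9231.
Prior odds = 0.5106/1.9231 = 0.2655, so P(H) = 0.2655/(1+0.2655) ≈ 0.21.

P(H) = 0.21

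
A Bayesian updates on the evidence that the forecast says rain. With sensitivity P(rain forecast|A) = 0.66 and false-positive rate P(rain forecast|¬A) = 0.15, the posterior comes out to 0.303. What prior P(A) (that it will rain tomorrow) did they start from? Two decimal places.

P(A) = 0.09

In odds form, posterior odds = prior odds × likelihood ratio, so prior odds = posterior odds ÷ LR.
Posterior odds = 0.303/(1−0.303) = 0.4347. LR = 0.66/0.15 = 4.4000.
Prior odds = 0.4347/4.4000 = 0.0988, so P(A) = 0.0988/(1+0.0988) ≈ 0.09.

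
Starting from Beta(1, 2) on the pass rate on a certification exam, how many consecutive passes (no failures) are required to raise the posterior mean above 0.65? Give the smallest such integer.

k = 3

After k passes and 0 failures the posterior is Beta(1+k, 2), with mean (1+k)/(1+2+k).
Set (1+k)/(3+k) > 0.65 and solve: k > (0.65·3 − 1)/(1 − 0.65) = 2.714.
The smallest integer exceeding 2.714 is 3.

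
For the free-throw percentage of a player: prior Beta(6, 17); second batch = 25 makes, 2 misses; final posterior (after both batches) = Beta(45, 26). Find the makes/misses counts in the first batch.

Sequential conjugate updates are equivalent to a single update on the pooled data, so total successes = posterior α − prior α and total failures = posterior β − prior β.
Total across both batches: 45−6=39 makes, 26−17=9 misses.
Subtract the second batch: 39−25=14 makes and 9−2=7 misses.

14 makes and 7 misses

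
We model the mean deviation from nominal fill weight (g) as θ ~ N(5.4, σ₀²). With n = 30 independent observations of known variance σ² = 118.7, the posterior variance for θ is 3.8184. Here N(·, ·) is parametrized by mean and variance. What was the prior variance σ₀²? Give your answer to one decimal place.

Posterior precision equals prior precision plus data precision: 1/σ_n² = 1/σ₀² + n/σ².
So 1/σ₀² = 1/3.8184 − 30/118.7 = 0.261890 − 0.252738 = 0.009152.
Hence σ₀² = 1/0.009152 ≈ 109.3.

σ₀² = 109.3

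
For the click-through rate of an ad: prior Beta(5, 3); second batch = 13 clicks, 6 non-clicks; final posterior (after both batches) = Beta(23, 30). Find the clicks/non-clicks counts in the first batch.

Sequential conjugate updates are equivalent to a single update on the pooled data, so total successes = posterior α − prior α and total failures = posterior β − prior β.
Total across both batches: 23−5=18 clicks, 30−3=27 non-clicks.
Subtract the second batch: 18−13=5 clicks and 27−6=21 non-clicks.

5 clicks and 21 non-clicks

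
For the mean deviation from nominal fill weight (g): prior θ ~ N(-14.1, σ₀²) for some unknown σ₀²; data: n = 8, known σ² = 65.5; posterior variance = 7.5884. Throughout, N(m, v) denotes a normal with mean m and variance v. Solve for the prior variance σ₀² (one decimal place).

For the Normal–Normal model with known σ², precisions add: τ_n = τ₀ + n/σ².
So 1/σ₀² = 1/7.5884 − 8/65.5 = 0.131780 − 0.122137 = 0.009643.
Hence σ₀² = 1/0.009643 ≈ 103.7.

σ₀² = 103.7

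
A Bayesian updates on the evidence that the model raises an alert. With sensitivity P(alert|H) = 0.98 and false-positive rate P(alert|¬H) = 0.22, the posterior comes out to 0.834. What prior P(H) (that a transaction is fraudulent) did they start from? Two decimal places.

Bayes' rule in odds form gives O(H|E) = O(H)·[P(E|H)/P(E|¬H)], hence O(H) = O(H|E)/LR.
Posterior odds = 0.834/(1−0.834) = 5.0241. LR = 0.98/0.22 = 4.4545.
Prior odds = 5.0241/4.4545 = 1.1279, so P(H) = 1.1279/(1+1.1279) ≈ 0.53.

P(H) = 0.53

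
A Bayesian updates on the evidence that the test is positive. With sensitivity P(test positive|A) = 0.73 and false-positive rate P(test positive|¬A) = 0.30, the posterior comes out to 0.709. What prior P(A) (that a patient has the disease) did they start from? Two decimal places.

In odds form, posterior odds = prior odds × likelihood ratio, so prior odds = posterior odds ÷ LR.
Posterior odds = 0.709/(1−0.709) = 2.4364. LR = 0.73/0.30 = 2.4333.
Prior odds = 2.4364/2.4333 = 1.0013, so P(A) = 1.0013/(1+1.0013) ≈ 0.50.

P(A) = 0.50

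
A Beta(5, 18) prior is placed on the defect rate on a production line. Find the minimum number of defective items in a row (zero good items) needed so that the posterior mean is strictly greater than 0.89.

k = 141

After k defective items and 0 good items the posterior is Beta(5+k, 18), with mean (5+k)/(5+18+k).
Set (5+k)/(23+k) > 0.89 and solve: k > (0.89·23 − 5)/(1 − 0.89) = 140.636.
The smallest integer exceeding 140.636 is 141.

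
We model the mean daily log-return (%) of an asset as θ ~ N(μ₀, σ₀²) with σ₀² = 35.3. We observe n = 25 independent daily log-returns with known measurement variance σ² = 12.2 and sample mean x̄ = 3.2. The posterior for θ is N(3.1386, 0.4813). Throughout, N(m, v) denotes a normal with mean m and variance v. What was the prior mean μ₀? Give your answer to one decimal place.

μ₀ = -1.3

The posterior mean is a precision-weighted average: μ_n = (τ₀μ₀ + τ_data·x̄)/(τ₀+τ_data), with τ₀=1/σ₀² and τ_data=n/σ².
Here τ₀ = 1/35.3 = 0.028329 and τ_data = 25/12.2 = 2.049180, so τ_n = 2.077509.
Rearranging for μ₀: μ₀ = (μ_n·τ_n − τ_data·x̄)/τ₀ = (3.1386·2.077509 − 2.049180·3.2) / 0.028329 = -0.036906/0.028329 ≈ -1.3.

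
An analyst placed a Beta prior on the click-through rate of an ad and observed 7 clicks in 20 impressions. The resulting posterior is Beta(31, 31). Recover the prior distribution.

Beta(24, 18)

Beta is conjugate to the binomial likelihood: posterior = Beta(α+s, β+f).
So α = 31 − 7 = 24 and β = 31 − 13 = 18.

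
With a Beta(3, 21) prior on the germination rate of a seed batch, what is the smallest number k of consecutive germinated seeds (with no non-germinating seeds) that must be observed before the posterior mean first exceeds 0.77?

k = 68

After k germinated seeds and 0 non-germinating seeds the posterior is Beta(3+k, 21), with mean (3+k)/(3+21+k).
Set (3+k)/(24+k) > 0.77 and solve: k > (0.77·24 − 3)/(1 − 0.77) = 67.304.
The smallest integer exceeding 67.304 is 68, and checking k=68: (71)/(92) = 0.7717 > 0.77.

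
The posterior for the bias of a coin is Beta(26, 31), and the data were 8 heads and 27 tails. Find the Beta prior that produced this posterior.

Under Beta–binomial conjugacy the posterior parameters are (a+s, b+f).
Subtract the data counts: 26−8=18, 31−27=4.

Beta(18, 4)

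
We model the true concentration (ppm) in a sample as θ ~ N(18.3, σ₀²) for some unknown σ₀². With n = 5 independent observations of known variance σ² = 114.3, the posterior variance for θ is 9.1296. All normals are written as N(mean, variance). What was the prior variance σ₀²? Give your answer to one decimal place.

For the Normal–Normal model with known σ², precisions add: τ_n = τ₀ + n/σ².
So 1/σ₀² = 1/9.1296 − 5/114.3 = 0.109534 − 0.043745 = 0.065789.
Hence σ₀² = 1/0.065789 ≈ 15.2.

σ₀² = 15.2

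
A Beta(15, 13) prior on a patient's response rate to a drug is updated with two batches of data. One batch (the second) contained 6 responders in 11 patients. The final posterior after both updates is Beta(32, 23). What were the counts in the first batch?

Sequential conjugate updates are equivalent to a single update on the pooled data, so total successes = posterior α − prior α and total failures = posterior β − prior β.
Total across both batches: 32−15=17 responders, 23−13=10 non-responders.
Subtract the second batch: 17−6=11 responders and 10−5=5 non-responders.

11 responders and 5 non-responders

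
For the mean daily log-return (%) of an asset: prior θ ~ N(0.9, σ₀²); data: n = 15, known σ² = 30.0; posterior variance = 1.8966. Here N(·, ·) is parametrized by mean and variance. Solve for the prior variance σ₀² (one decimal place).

For the Normal–Normal model with known σ², precisions add: τ_n = τ₀ + n/σ².
So 1/σ₀² = 1/1.8966 − 15/30.0 = 0.527259 − 0.500000 = 0.027259.
Hence σ₀² = 1/0.027259 ≈ 36.7.

σ₀² = 36.7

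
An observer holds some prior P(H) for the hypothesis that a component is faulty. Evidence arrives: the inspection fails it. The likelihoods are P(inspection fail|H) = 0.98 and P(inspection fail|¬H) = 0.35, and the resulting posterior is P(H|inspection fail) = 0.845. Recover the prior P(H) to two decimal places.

In odds form, posterior odds = prior odds × likelihood ratio, so prior odds = posterior odds ÷ LR.
Posterior odds = 0.845/(1−0.845) = 5.4516. LR = 0.98/0.35 = 2.8000.
Prior odds = 5.4516/2.8000 = 1.9470, so P(H) = 1.9470/(1+1.9470) ≈ 0.66.

P(H) = 0.66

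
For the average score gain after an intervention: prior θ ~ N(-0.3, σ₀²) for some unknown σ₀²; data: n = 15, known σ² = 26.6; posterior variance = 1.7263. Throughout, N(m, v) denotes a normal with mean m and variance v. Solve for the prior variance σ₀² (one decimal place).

σ₀² = 65.1

For the Normal–Normal model with known σ², precisions add: τ_n = τ₀ + n/σ².
So 1/σ₀² = 1/1.7263 − 15/26.6 = 0.579274 − 0.563910 = 0.015364.
Hence σ₀² = 1/0.015364 ≈ 65.1.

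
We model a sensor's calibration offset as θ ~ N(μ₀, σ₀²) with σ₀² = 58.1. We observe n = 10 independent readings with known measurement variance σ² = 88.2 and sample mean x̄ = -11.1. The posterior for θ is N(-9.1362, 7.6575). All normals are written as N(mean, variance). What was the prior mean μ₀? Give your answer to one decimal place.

With known observation variance, the Normal–Normal posterior has precision τ_n = τ₀ + n/σ² and mean μ_n = (τ₀μ₀ + (n/σ²)x̄)/τ_n.
Here τ₀ = 1/58.1 = 0.017212 and τ_data = 10/88.2 = 0.113379, so τ_n = 0.130591.
Rearranging for μ₀: μ₀ = (μ_n·τ_n − τ_data·x̄)/τ₀ = (-9.1362·0.130591 − 0.113379·-11.1) / 0.017212 = 0.065401/0.017212 ≈ 3.8.

μ₀ = 3.8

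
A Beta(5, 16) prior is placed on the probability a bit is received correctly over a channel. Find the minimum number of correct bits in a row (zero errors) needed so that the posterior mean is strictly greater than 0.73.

After k correct bits and 0 errors the posterior is Beta(5+k, 16), with mean (5+k)/(5+16+k).
Set (5+k)/(21+k) > 0.73 and solve: k > (0.73·21 − 5)/(1 − 0.73) = 38.259.
The smallest integer exceeding 38.259 is 39, and checking k=39: (44)/(60) = 0.7333 > 0.73.

k = 39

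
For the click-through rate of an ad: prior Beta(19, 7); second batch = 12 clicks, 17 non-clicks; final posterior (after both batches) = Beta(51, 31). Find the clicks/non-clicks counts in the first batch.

Sequential conjugate updates are equivalent to a single update on the pooled data, so total successes = posterior α − prior α and total failures = posterior β − prior β.
Total across both batches: 51−19=32 clicks, 31−7=24 non-clicks.
Subtract the second batch: 32−12=20 clicks and 24−17=7 non-clicks.

20 clicks and 7 non-clicks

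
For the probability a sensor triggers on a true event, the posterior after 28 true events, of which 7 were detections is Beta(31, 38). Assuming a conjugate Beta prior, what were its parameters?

Beta(24, 17)

Under Beta–binomial conjugacy the posterior parameters are (α+s, β+f).
Subtract the data counts: 31−7=24, 38−21=17.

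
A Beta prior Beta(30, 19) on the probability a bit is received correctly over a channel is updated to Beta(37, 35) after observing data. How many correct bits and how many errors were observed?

Under Beta–binomial conjugacy the posterior parameters are (a+s, b+f).
Match parameters: s=37−30=7, f=35−19=16.

7 correct bits and 16 errors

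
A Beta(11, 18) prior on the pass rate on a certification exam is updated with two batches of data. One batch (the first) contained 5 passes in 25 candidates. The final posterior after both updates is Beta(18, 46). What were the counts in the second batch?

Because Beta–binomial updating is additive in the counts, the combined data contributed (α_post−α_prior, β_post−β_prior) successes and failures.
Total across both batches: 18−11=7 passes, 46−18=28 failures.
Subtract the first batch: 7−5=2 passes and 28−20=8 failures.

2 passes and 8 failures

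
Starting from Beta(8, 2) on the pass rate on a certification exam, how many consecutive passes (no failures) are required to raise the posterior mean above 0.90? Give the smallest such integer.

After k passes and 0 failures the posterior is Beta(8+k, 2), with mean (8+k)/(8+2+k).
Set (8+k)/(10+k) > 0.90 and solve: k > (0.90·10 − 8)/(1 − 0.90) = 10.000.
The smallest integer exceeding 10.000 is 11.

k = 11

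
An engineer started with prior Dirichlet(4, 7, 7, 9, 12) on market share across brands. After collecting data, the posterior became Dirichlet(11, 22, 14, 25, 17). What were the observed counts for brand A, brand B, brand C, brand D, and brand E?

counts (7, 15, 7, 16, 5)

For a Dirichlet(α) prior with multinomial counts c, the posterior is Dirichlet(α + c) componentwise.
Counts are posterior − prior componentwise: 11−4=7, 22−7=15, 14−7=7, 25−9=16, 17−12=5.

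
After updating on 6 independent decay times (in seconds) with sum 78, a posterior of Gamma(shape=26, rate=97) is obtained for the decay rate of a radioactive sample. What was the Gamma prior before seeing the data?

For an exponential likelihood with a Gamma(α, β) prior on the rate, n observations with total T give posterior Gamma(α+n, β+T).
So α = 26 − 6 = 20 and β = 97 − 78 = 19.

Gamma(shape=20, rate=19)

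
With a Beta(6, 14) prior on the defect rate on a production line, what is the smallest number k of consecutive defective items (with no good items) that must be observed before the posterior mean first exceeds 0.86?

After k defective items and 0 good items the posterior is Beta(6+k, 14), with mean (6+k)/(6+14+k).
Set (6+k)/(20+k) > 0.86 and solve: k > (0.86·20 − 6)/(1 − 0.86) = 80.000.
The smallest integer exceeding 80.000 is 81.

k = 81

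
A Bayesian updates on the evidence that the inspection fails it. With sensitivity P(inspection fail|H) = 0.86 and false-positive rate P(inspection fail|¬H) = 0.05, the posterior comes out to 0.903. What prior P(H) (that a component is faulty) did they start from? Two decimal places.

P(H) = 0.35

Bayes' rule in odds form gives O(H|E) = O(H)·[P(E|H)/P(E|¬H)], hence O(H) = O(H|E)/LR.
Posterior odds = 0.903/(1−0.903) = 9.3093. LR = 0.86/0.05 = 17.2000.
Prior odds = 9.3093/17.2000 = 0.5412, so P(H) = 0.5412/(1+0.5412) ≈ 0.35.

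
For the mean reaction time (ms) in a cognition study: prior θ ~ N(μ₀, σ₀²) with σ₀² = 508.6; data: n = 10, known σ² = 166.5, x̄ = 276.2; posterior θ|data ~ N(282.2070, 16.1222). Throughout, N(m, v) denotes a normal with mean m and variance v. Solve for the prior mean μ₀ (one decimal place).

With known observation variance, the Normal–Normal posterior has precision τ_n = τ₀ + n/σ² and mean μ_n = (τ₀μ₀ + (n/σ²)x̄)/τ_n.
Here τ₀ = 1/508.6 = 0.001966 and τ_data = 10/166.5 = 0.060060, so τ_n = 0.062026.
Rearranging for μ₀: μ₀ = (μ_n·τ_n − τ_data·x̄)/τ₀ = (282.2070·0.062026 − 0.060060·276.2) / 0.001966 = 0.915599/0.001966 ≈ 465.7.

μ₀ = 465.7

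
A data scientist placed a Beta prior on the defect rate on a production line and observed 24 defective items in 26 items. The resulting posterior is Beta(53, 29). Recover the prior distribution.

A Beta(a, b) prior with s successes and f failures in binomial data gives a Beta(a+s, b+f) posterior.
So a = 53 − 24 = 29 and b = 29 − 2 = 27.

Beta(29, 27)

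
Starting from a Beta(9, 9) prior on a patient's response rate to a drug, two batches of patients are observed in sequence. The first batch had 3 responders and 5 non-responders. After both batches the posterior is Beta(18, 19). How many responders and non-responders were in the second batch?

6 responders and 5 non-responders

Sequential conjugate updates are equivalent to a single update on the pooled data, so total successes = posterior α − prior α and total failures = posterior β − prior β.
Total across both batches: 18−9=9 responders, 19−9=10 non-responders.
Subtract the first batch: 9−3=6 responders and 10−5=5 non-responders.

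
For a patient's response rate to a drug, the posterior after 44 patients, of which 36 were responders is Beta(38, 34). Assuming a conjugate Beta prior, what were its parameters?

Beta(2, 26)

A Beta(α, β) prior with s successes and f failures in binomial data gives a Beta(α+s, β+f) posterior.
Subtract the data counts: 38−36=2, 34−8=26.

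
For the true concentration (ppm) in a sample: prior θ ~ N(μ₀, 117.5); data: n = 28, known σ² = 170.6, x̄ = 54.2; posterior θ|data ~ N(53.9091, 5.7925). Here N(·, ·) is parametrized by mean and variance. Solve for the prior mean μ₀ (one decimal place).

With known observation variance, the Normal–Normal posterior has precision τ_n = τ₀ + n/σ² and mean μ_n = (τ₀μ₀ + (n/σ²)x̄)/τ_n.
Here τ₀ = 1/117.5 = 0.008511 and τ_data = 28/170.6 = 0.164127, so τ_n = 0.172638.
Rearranging for μ₀: μ₀ = (μ_n·τ_n − τ_data·x̄)/τ₀ = (53.9091·0.172638 − 0.164127·54.2) / 0.008511 = 0.411076/0.008511 ≈ 48.3.

μ₀ = 48.3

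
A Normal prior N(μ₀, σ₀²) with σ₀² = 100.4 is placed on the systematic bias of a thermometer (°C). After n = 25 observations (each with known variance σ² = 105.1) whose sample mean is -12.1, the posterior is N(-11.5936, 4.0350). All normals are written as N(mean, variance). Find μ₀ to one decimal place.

The posterior mean is a precision-weighted average: μ_n = (τ₀μ₀ + τ_data·x̄)/(τ₀+τ_data), with τ₀=1/σ₀² and τ_data=n/σ².
Here τ₀ = 1/100.4 = 0.009960 and τ_data = 25/105.1 = 0.237869, so τ_n = 0.247829.
Rearranging for μ₀: μ₀ = (μ_n·τ_n − τ_data·x̄)/τ₀ = (-11.5936·0.247829 − 0.237869·-12.1) / 0.009960 = 0.004985/0.009960 ≈ 0.5.

μ₀ = 0.5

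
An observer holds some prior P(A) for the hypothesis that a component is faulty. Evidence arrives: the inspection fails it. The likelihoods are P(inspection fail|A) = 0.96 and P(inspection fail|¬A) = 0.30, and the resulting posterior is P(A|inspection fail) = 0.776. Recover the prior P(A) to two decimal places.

P(A) = 0.52

Bayes' rule in odds form gives O(A|E) = O(A)·[P(E|A)/P(E|¬A)], hence O(A) = O(A|E)/LR.
Posterior odds = 0.776/(1−0.776) = 3.4643. LR = 0.96/0.30 = 3.2000.
Prior odds = 3.4643/3.2000 = 1.0826, so P(A) = 1.0826/(1+1.0826) ≈ 0.52.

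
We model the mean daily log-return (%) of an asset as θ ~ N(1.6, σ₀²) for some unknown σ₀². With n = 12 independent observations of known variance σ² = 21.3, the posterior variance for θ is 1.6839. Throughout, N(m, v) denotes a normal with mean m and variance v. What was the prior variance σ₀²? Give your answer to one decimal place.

For the Normal–Normal model with known σ², precisions add: τ_n = τ₀ + n/σ².
So 1/σ₀² = 1/1.6839 − 12/21.3 = 0.593859 − 0.563380 = 0.030479.
Hence σ₀² = 1/0.030479 ≈ 32.8.

σ₀² = 32.8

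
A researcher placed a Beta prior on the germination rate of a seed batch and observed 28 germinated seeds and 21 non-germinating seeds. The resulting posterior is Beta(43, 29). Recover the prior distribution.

Under Beta–binomial conjugacy the posterior parameters are (α+s, β+f).
So α = 43 − 28 = 15 and β = 29 − 21 = 8.

Beta(15, 8)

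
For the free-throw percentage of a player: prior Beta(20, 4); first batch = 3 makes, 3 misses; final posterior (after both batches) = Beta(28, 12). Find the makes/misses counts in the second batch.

5 makes and 5 misses

Because Beta–binomial updating is additive in the counts, the combined data contributed (α_post−α_prior, β_post−β_prior) successes and failures.
Total across both batches: 28−20=8 makes, 12−4=8 misses.
Subtract the first batch: 8−3=5 makes and 8−3=5 misses.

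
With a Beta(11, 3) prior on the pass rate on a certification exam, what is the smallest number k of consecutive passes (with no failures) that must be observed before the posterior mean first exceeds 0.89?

k = 14

After k passes and 0 failures the posterior is Beta(11+k, 3), with mean (11+k)/(11+3+k).
Set (11+k)/(14+k) > 0.89 and solve: k > (0.89·14 − 11)/(1 − 0.89) = 13.273.
The smallest integer exceeding 13.273 is 14.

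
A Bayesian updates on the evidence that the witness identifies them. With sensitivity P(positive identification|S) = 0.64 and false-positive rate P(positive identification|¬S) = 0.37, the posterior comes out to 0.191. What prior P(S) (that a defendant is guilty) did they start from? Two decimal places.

P(S) = 0.12

Bayes' rule in odds form gives O(S|E) = O(S)·[P(E|S)/P(E|¬S)], hence O(S) = O(S|E)/LR.
Posterior odds = 0.191/(1−0.191) = 0.2361. LR = 0.64/0.37 = 1.7297.
Prior odds = 0.2361/1.7297 = 0.1365, so P(S) = 0.1365/(1+0.1365) ≈ 0.12.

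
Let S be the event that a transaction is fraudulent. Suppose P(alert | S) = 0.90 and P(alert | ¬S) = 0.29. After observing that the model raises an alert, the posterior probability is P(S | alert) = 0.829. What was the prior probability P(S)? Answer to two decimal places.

P(S) = 0.61

Bayes' rule in odds form gives O(S|E) = O(S)·[P(E|S)/P(E|¬S)], hence O(S) = O(S|E)/LR.
Posterior odds = 0.829/(1−0.829) = 4.8480. LR = 0.90/0.29 = 3.1034.
Prior odds = 4.8480/3.1034 = 1.5622, so P(S) = 1.5622/(1+1.5622) ≈ 0.61.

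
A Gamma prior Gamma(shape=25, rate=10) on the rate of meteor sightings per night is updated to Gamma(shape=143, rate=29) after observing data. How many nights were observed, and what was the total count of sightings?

n = 19 nights with total 118 sightings

A Gamma(α, β) prior (rate parametrization) on a Poisson rate with n observations summing to S gives posterior Gamma(α+S, β+n).
Matching: Σxᵢ = 143 − 25 = 118 and n = 29 − 10 = 19.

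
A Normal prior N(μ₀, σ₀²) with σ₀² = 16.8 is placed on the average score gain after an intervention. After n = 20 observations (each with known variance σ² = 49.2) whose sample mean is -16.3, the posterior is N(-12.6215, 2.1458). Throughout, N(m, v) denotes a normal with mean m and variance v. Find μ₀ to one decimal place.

μ₀ = 12.5

The posterior mean is a precision-weighted average: μ_n = (τ₀μ₀ + τ_data·x̄)/(τ₀+τ_data), with τ₀=1/σ₀² and τ_data=n/σ².
Here τ₀ = 1/16.8 = 0.059524 and τ_data = 20/49.2 = 0.406504, so τ_n = 0.466028.
Rearranging for μ₀: μ₀ = (μ_n·τ_n − τ_data·x̄)/τ₀ = (-12.6215·0.466028 − 0.406504·-16.3) / 0.059524 = 0.744043/0.059524 ≈ 12.5.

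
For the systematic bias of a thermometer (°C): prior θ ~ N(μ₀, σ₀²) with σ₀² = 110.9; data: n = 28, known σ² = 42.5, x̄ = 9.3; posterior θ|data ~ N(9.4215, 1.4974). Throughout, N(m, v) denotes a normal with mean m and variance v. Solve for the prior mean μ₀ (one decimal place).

With known observation variance, the Normal–Normal posterior has precision τ_n = τ₀ + n/σ² and mean μ_n = (τ₀μ₀ + (n/σ²)x̄)/τ_n.
Here τ₀ = 1/110.9 = 0.009017 and τ_data = 28/42.5 = 0.658824, so τ_n = 0.667841.
Rearranging for μ₀: μ₀ = (μ_n·τ_n − τ_data·x̄)/τ₀ = (9.4215·0.667841 − 0.658824·9.3) / 0.009017 = 0.165001/0.009017 ≈ 18.3.

μ₀ = 18.3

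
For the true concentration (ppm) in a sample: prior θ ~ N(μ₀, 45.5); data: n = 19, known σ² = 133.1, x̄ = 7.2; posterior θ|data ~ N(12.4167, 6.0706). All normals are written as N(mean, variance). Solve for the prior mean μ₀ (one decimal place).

With known observation variance, the Normal–Normal posterior has precision τ_n = τ₀ + n/σ² and mean μ_n = (τ₀μ₀ + (n/σ²)x̄)/τ_n.
Here τ₀ = 1/45.5 = 0.021978 and τ_data = 19/133.1 = 0.142750, so τ_n = 0.164728.
Rearranging for μ₀: μ₀ = (μ_n·τ_n − τ_data·x̄)/τ₀ = (12.4167·0.164728 − 0.142750·7.2) / 0.021978 = 1.017578/0.021978 ≈ 46.3.

μ₀ = 46.3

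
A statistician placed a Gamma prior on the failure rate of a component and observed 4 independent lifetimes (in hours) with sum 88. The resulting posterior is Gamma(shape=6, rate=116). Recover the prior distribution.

Gamma–exponential conjugacy: posterior shape = α + n, posterior rate = β + Σtᵢ.
So α = 6 − 4 = 2 and β = 116 − 88 = 28.

Gamma(shape=2, rate=28)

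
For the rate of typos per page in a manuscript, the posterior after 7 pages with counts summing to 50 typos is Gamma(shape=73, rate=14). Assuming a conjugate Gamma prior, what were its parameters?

A Gamma(α, β) prior (rate parametrization) on a Poisson rate with n observations summing to S gives posterior Gamma(α+S, β+n).
So α = 73 − 50 = 23 and β = 14 − 7 = 7.

Gamma(shape=23, rate=7)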